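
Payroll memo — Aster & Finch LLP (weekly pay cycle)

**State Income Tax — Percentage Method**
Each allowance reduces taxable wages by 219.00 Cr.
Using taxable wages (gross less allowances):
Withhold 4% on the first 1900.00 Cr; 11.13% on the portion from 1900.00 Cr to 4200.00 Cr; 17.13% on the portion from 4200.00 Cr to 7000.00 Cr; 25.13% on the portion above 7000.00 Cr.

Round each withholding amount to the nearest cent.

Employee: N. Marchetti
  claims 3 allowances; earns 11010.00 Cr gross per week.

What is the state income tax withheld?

State Income Tax: taxable = 11010.00 Cr − 3×219.00 Cr = 10353.00 Cr
  811.63 Cr + 25.13% × (10353.00 Cr − 7000.00 Cr) = 811.63 Cr + 25.13% × 3353.00 Cr = 1654.24 Cr

1654.24 Cr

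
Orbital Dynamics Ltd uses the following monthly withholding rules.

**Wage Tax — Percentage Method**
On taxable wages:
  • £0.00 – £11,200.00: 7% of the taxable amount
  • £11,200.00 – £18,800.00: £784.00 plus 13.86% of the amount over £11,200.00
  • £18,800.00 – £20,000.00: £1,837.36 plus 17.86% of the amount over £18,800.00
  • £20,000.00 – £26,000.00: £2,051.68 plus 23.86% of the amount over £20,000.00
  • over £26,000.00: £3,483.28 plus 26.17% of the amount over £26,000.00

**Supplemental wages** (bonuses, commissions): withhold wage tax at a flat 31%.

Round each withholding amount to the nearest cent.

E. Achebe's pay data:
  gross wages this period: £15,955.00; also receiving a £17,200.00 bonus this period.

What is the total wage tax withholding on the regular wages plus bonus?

£6,775.04

Wage Tax: taxable = £15,955.00
  £784.00 + 13.86% × (£15,955.00 − £11,200.00) = £784.00 + 13.86% × £4,755.00 = £1,443.04
Supplemental (31% flat on bonus): 31% × £17,200.00 = £5,332.00
Total wage tax: £1,443.04 + £5,332.00 = £6,775.04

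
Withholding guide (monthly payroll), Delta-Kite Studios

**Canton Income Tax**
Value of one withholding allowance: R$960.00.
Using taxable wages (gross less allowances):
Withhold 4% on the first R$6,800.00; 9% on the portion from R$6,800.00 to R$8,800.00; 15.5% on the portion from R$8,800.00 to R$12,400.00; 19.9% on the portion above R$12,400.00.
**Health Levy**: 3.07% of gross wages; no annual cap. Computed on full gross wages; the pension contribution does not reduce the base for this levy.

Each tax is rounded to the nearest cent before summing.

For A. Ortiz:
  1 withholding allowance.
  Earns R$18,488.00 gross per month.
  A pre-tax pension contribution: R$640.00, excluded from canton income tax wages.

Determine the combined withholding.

Canton Income Tax: taxable = R$18,488.00 − R$640.00 − 1×R$960.00 = R$16,888.00
  R$1,010.00 + 19.9% × (R$16,888.00 − R$12,400.00) = R$1,010.00 + 19.9% × R$4,488.00 = R$1,903.11
Health Levy: 3.07% × R$18,488.00 = R$567.58
Total: R$1,903.11 + R$567.58 = R$2,470.69

R$2,470.69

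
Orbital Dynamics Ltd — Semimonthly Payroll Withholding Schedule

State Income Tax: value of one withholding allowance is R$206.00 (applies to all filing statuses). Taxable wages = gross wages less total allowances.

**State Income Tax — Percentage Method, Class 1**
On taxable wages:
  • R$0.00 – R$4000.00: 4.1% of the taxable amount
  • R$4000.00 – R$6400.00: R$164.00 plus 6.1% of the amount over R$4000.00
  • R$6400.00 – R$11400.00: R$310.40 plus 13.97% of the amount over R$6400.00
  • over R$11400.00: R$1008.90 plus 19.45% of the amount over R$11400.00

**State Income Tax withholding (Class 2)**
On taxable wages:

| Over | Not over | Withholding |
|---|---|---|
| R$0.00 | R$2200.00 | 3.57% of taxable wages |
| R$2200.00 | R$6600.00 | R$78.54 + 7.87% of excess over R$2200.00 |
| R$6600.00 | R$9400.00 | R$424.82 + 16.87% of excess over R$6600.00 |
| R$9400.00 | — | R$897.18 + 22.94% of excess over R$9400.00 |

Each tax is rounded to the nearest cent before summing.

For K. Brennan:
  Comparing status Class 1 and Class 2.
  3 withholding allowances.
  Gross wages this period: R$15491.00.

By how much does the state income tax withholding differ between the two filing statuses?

R$468.29

State Income Tax (Class 1): taxable = R$15491.00 − 3×R$206.00 = R$14873.00
  R$1008.90 + 19.45% × (R$14873.00 − R$11400.00) = R$1008.90 + 19.45% × R$3473.00 = R$1684.40
State Income Tax (Class 2): taxable = R$15491.00 − 3×R$206.00 = R$14873.00
  R$897.18 + 22.94% × (R$14873.00 − R$9400.00) = R$897.18 + 22.94% × R$5473.00 = R$2152.69
Difference: |R$1684.40 − R$2152.69| = R$468.29 (higher under Class 2)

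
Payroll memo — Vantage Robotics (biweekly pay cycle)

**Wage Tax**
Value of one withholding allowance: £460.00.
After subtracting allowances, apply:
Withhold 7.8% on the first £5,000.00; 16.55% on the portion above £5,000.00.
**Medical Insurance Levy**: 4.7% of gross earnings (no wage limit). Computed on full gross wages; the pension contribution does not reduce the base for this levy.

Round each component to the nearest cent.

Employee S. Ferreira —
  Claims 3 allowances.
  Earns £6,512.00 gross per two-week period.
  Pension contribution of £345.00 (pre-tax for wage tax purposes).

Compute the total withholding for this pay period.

Wage Tax: taxable = £6,512.00 − £345.00 − 3×£460.00 = £4,787.00
  7.8% × £4,787.00 = £373.39
Medical Insurance Levy: 4.7% × £6,512.00 = £306.06
Total: £373.39 + £306.06 = £679.45

£679.45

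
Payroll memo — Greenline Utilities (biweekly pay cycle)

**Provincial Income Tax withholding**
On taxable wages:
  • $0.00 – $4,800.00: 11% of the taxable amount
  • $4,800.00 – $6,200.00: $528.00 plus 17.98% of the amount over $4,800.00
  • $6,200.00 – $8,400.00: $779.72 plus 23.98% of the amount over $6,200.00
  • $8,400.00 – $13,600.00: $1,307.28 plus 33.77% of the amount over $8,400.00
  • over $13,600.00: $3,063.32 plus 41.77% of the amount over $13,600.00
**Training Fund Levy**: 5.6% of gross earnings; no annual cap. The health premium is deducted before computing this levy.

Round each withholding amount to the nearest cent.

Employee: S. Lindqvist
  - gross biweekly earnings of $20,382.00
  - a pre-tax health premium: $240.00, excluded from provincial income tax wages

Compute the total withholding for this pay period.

Provincial Income Tax: taxable = $20,382.00 − $240.00 = $20,142.00
  $3,063.32 + 41.77% × ($20,142.00 − $13,600.00) = $3,063.32 + 41.77% × $6,542.00 = $5,795.91
Training Fund Levy: 5.6% × $20,142.00 = $1,127.95
Total: $5,795.91 + $1,127.95 = $6,923.86

$6,923.86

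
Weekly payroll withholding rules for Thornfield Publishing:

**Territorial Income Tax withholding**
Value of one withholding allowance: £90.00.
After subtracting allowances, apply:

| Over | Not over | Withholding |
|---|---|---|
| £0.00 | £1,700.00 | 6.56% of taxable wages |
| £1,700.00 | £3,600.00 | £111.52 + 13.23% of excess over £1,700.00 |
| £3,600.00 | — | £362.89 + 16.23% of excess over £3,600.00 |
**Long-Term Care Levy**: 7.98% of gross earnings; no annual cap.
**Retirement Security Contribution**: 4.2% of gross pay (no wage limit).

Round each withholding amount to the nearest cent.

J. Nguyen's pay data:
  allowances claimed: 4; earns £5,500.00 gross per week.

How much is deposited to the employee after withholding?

£4,217.27

Territorial Income Tax: taxable = £5,500.00 − 4×£90.00 = £5,140.00
  £362.89 + 16.23% × (£5,140.00 − £3,600.00) = £362.89 + 16.23% × £1,540.00 = £612.83
Long-Term Care Levy: 7.98% × £5,500.00 = £438.90
Retirement Security Contribution: 4.2% × £5,500.00 = £231.00
Total withheld: £612.83 + £438.90 + £231.00 = £1,282.73
Net pay: £5,500.00 − £1,282.73 = £4,217.27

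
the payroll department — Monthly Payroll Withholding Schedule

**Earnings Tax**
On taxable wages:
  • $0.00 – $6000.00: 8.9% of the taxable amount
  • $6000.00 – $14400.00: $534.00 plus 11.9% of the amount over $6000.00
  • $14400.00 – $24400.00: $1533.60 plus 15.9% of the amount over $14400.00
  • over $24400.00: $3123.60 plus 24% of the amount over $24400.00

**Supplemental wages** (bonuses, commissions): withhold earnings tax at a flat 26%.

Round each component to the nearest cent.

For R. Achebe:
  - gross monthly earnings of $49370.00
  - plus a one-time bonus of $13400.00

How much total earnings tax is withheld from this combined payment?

Earnings Tax: taxable = $49370.00
  $3123.60 + 24% × ($49370.00 − $24400.00) = $3123.60 + 24% × $24970.00 = $9116.40
Supplemental (26% flat on bonus): 26% × $13400.00 = $3484.00
Total earnings tax: $9116.40 + $3484.00 = $12600.40

$12600.40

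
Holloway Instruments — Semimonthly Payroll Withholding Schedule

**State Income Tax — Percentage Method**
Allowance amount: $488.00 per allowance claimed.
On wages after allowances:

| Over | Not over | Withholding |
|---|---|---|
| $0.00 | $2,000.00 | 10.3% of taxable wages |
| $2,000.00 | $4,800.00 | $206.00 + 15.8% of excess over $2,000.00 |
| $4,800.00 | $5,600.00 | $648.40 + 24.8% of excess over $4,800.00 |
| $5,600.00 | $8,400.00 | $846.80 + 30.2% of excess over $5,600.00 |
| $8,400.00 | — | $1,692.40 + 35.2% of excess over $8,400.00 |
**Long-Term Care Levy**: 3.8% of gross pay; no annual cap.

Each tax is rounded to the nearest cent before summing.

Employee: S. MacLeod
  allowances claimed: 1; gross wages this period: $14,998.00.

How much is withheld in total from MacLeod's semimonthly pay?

$4,413.04

State Income Tax: taxable = $14,998.00 − 1×$488.00 = $14,510.00
  $1,692.40 + 35.2% × ($14,510.00 − $8,400.00) = $1,692.40 + 35.2% × $6,110.00 = $3,843.12
Long-Term Care Levy: 3.8% × $14,998.00 = $569.92
Total: $3,843.12 + $569.92 = $4,413.04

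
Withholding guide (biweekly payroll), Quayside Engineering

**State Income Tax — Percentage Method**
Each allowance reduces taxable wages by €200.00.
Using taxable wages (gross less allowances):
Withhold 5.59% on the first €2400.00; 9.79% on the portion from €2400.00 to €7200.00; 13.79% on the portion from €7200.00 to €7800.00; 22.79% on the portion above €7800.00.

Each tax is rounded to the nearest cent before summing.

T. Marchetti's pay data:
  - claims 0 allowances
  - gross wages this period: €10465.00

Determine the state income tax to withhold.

State Income Tax: taxable = €10465.00
  €686.82 + 22.79% × (€10465.00 − €7800.00) = €686.82 + 22.79% × €2665.00 = €1294.17

€1294.17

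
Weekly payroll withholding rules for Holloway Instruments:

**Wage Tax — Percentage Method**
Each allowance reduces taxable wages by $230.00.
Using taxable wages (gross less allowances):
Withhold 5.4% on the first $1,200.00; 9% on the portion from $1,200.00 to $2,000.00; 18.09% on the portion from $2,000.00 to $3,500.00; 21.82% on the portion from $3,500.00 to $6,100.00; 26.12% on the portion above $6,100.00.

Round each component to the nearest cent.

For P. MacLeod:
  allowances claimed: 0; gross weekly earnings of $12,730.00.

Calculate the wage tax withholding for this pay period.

$2,707.23

Wage Tax: taxable = $12,730.00
  $975.47 + 26.12% × ($12,730.00 − $6,100.00) = $975.47 + 26.12% × $6,630.00 = $2,707.23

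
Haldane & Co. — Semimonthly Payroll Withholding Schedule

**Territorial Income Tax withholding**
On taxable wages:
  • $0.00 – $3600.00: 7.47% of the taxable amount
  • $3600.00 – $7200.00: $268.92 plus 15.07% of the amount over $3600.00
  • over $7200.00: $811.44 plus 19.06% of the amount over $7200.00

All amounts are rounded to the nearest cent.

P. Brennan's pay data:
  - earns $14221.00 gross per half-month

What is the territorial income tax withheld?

$2149.64

Territorial Income Tax: taxable = $14221.00
  $811.44 + 19.06% × ($14221.00 − $7200.00) = $811.44 + 19.06% × $7021.00 = $2149.64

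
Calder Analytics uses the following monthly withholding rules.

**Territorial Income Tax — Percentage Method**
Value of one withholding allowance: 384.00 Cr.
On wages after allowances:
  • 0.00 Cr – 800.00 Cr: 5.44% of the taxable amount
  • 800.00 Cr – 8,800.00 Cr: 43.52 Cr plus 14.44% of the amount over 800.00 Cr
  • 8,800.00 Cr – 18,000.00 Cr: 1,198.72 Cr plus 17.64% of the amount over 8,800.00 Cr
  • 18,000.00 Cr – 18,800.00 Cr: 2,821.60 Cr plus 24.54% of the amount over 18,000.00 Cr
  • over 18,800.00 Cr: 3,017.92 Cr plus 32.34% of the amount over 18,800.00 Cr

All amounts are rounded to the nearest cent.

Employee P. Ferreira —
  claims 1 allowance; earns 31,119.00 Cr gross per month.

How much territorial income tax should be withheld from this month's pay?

6,877.70 Cr

Territorial Income Tax: taxable = 31,119.00 Cr − 1×384.00 Cr = 30,735.00 Cr
  3,017.92 Cr + 32.34% × (30,735.00 Cr − 18,800.00 Cr) = 3,017.92 Cr + 32.34% × 11,935.00 Cr = 6,877.70 Cr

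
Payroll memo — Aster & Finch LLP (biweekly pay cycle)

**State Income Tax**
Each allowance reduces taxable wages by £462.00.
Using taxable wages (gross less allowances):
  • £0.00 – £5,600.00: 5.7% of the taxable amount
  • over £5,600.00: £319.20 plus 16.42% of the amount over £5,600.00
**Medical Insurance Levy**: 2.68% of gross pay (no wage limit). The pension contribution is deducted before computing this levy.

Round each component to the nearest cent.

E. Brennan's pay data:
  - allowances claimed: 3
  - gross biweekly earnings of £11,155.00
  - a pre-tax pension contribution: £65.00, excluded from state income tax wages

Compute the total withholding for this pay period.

State Income Tax: taxable = £11,155.00 − £65.00 − 3×£462.00 = £9,704.00
  £319.20 + 16.42% × (£9,704.00 − £5,600.00) = £319.20 + 16.42% × £4,104.00 = £993.08
Medical Insurance Levy: 2.68% × £11,090.00 = £297.21
Total: £993.08 + £297.21 = £1,290.29

£1,290.29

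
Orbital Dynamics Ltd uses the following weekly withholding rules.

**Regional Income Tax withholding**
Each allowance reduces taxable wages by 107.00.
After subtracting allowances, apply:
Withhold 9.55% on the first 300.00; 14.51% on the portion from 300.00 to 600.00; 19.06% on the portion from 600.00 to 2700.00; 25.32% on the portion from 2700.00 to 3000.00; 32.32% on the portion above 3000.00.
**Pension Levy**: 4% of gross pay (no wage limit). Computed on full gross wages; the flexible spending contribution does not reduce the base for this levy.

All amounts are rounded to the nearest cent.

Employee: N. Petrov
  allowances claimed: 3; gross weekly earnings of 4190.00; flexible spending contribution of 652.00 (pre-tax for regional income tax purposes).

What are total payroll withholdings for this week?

Regional Income Tax: taxable = 4190.00 − 652.00 − 3×107.00 = 3217.00
  548.40 + 32.32% × (3217.00 − 3000.00) = 548.40 + 32.32% × 217.00 = 618.53
Pension Levy: 4% × 4190.00 = 167.60
Total: 618.53 + 167.60 = 786.13

786.13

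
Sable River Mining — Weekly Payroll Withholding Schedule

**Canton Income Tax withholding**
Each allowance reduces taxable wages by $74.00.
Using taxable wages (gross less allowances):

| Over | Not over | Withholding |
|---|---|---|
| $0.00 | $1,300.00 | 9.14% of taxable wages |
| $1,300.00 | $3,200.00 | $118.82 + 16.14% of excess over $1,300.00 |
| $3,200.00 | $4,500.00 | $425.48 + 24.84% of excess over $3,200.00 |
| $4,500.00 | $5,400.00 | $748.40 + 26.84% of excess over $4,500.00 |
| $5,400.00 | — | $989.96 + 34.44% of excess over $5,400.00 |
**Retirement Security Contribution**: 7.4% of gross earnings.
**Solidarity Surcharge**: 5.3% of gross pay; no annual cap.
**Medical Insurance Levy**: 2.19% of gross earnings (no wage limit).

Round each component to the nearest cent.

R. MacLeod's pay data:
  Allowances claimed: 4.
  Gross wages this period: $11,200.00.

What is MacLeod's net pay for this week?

Canton Income Tax: taxable = $11,200.00 − 4×$74.00 = $10,904.00
  $989.96 + 34.44% × ($10,904.00 − $5,400.00) = $989.96 + 34.44% × $5,504.00 = $2,885.54
Retirement Security Contribution: 7.4% × $11,200.00 = $828.80
Solidarity Surcharge: 5.3% × $11,200.00 = $593.60
Medical Insurance Levy: 2.19% × $11,200.00 = $245.28
Total withheld: $2,885.54 + $828.80 + $593.60 + $245.28 = $4,553.22
Net pay: $11,200.00 − $4,553.22 = $6,646.78

$6,646.78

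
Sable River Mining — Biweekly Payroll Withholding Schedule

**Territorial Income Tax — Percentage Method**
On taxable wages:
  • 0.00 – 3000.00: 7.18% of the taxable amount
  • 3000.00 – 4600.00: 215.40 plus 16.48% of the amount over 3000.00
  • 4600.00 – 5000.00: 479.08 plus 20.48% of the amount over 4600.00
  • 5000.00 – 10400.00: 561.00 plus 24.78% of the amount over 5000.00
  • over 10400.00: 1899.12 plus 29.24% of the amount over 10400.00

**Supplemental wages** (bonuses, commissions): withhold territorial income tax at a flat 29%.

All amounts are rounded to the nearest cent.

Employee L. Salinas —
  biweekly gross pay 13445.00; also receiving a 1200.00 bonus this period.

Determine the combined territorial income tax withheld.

3137.48

Territorial Income Tax: taxable = 13445.00
  1899.12 + 29.24% × (13445.00 − 10400.00) = 1899.12 + 29.24% × 3045.00 = 2789.48
Supplemental (29% flat on bonus): 29% × 1200.00 = 348.00
Total territorial income tax: 2789.48 + 348.00 = 3137.48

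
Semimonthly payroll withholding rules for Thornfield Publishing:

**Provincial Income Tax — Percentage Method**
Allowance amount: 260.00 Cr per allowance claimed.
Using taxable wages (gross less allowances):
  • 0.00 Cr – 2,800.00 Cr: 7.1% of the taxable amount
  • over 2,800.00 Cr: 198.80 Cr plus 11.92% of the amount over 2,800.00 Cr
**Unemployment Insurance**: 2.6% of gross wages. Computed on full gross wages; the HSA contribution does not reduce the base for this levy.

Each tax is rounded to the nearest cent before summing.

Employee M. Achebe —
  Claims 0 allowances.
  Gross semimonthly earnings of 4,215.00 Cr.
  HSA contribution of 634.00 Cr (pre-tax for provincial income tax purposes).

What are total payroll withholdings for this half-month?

Provincial Income Tax: taxable = 4,215.00 Cr − 634.00 Cr = 3,581.00 Cr
  198.80 Cr + 11.92% × (3,581.00 Cr − 2,800.00 Cr) = 198.80 Cr + 11.92% × 781.00 Cr = 291.90 Cr
Unemployment Insurance: 2.6% × 4,215.00 Cr = 109.59 Cr
Total: 291.90 Cr + 109.59 Cr = 401.49 Cr

401.49 Cr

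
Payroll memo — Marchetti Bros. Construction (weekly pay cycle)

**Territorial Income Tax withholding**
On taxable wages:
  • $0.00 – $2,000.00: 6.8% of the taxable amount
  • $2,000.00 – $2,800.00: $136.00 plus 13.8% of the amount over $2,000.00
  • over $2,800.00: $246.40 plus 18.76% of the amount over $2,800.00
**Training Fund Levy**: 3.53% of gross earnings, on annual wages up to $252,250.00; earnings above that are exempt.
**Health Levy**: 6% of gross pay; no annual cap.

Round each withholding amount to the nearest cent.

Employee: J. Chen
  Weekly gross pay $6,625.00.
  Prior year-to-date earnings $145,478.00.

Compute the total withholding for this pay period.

$1,595.33

Territorial Income Tax: taxable = $6,625.00
  $246.40 + 18.76% × ($6,625.00 − $2,800.00) = $246.40 + 18.76% × $3,825.00 = $963.97
Training Fund Levy: 3.53% × $6,625.00 = $233.86
Health Levy: 6% × $6,625.00 = $397.50
Total: $963.97 + $233.86 + $397.50 = $1,595.33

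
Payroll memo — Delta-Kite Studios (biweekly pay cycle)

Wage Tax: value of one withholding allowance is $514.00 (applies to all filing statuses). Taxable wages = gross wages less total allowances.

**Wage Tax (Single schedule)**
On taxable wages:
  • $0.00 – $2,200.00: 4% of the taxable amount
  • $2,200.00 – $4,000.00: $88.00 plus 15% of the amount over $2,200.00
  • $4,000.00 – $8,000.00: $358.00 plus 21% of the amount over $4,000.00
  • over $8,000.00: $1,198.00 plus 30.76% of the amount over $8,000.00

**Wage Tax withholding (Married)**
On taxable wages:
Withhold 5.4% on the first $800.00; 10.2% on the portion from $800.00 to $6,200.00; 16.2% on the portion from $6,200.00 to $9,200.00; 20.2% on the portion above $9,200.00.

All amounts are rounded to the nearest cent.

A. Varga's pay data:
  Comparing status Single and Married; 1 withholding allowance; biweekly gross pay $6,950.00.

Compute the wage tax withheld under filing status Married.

Wage Tax (Married): taxable = $6,950.00 − 1×$514.00 = $6,436.00
  $594.00 + 16.2% × ($6,436.00 − $6,200.00) = $594.00 + 16.2% × $236.00 = $632.23

$632.23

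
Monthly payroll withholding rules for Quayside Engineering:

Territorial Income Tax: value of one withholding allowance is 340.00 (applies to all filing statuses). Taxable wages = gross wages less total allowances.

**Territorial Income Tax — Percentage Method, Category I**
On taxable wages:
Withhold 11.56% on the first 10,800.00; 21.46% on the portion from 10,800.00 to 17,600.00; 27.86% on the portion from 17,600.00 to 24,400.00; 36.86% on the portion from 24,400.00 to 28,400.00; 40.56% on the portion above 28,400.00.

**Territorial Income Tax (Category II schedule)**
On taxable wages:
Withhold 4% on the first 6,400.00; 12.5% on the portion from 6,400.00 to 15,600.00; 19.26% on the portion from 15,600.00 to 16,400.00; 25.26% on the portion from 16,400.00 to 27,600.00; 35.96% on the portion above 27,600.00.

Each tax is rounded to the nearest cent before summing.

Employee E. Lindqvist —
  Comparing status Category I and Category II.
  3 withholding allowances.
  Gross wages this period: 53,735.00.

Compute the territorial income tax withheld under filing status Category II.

13,420.55

Territorial Income Tax (Category II): taxable = 53,735.00 − 3×340.00 = 52,715.00
  4,389.20 + 35.96% × (52,715.00 − 27,600.00) = 4,389.20 + 35.96% × 25,115.00 = 13,420.55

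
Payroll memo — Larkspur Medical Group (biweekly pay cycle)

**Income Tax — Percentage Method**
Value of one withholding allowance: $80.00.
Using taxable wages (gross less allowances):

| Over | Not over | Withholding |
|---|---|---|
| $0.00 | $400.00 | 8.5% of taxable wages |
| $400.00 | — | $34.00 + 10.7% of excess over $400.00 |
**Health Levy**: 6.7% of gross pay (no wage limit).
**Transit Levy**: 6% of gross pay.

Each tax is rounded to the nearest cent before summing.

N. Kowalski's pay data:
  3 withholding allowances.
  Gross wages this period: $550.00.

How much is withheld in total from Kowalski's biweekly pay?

$96.20

Income Tax: taxable = $550.00 − 3×$80.00 = $310.00
  8.5% × $310.00 = $26.35
Health Levy: 6.7% × $550.00 = $36.85
Transit Levy: 6% × $550.00 = $33.00
Total: $26.35 + $36.85 + $33.00 = $96.20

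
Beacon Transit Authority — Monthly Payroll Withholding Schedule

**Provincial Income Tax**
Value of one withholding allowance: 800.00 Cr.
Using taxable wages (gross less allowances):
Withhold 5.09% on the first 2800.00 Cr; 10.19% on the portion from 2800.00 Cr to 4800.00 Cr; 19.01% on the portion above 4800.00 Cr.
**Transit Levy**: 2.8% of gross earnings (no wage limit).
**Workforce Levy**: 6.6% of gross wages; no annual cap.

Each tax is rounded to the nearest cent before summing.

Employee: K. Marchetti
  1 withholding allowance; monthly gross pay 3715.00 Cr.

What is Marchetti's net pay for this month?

3211.55 Cr

Provincial Income Tax: taxable = 3715.00 Cr − 1×800.00 Cr = 2915.00 Cr
  142.52 Cr + 10.19% × (2915.00 Cr − 2800.00 Cr) = 142.52 Cr + 10.19% × 115.00 Cr = 154.24 Cr
Transit Levy: 2.8% × 3715.00 Cr = 104.02 Cr
Workforce Levy: 6.6% × 3715.00 Cr = 245.19 Cr
Total withheld: 154.24 Cr + 104.02 Cr + 245.19 Cr = 503.45 Cr
Net pay: 3715.00 Cr − 503.45 Cr = 3211.55 Cr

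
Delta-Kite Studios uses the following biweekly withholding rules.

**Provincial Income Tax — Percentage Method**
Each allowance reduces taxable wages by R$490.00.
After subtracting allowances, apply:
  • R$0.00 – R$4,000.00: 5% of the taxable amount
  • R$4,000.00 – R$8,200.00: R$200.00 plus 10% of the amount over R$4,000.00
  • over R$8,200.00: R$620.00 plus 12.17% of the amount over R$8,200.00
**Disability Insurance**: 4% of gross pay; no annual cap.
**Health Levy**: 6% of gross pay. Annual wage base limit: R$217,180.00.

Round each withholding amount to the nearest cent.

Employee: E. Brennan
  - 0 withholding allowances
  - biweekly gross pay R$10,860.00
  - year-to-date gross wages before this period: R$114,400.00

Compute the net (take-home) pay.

Provincial Income Tax: taxable = R$10,860.00
  R$620.00 + 12.17% × (R$10,860.00 − R$8,200.00) = R$620.00 + 12.17% × R$2,660.00 = R$943.72
Disability Insurance: 4% × R$10,860.00 = R$434.40
Health Levy: 6% × R$10,860.00 = R$651.60
Total withheld: R$943.72 + R$434.40 + R$651.60 = R$2,029.72
Net pay: R$10,860.00 − R$2,029.72 = R$8,830.28

R$8,830.28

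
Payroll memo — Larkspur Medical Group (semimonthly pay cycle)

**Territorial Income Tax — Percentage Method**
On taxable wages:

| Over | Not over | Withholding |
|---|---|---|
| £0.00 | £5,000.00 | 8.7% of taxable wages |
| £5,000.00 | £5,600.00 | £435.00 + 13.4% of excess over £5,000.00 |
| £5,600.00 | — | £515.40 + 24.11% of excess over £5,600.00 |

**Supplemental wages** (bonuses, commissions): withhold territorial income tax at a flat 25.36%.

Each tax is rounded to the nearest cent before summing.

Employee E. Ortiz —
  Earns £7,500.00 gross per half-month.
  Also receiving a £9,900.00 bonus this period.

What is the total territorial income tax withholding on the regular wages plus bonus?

£3,484.13

Territorial Income Tax: taxable = £7,500.00
  £515.40 + 24.11% × (£7,500.00 − £5,600.00) = £515.40 + 24.11% × £1,900.00 = £973.49
Supplemental (25.36% flat on bonus): 25.36% × £9,900.00 = £2,510.64
Total territorial income tax: £973.49 + £2,510.64 = £3,484.13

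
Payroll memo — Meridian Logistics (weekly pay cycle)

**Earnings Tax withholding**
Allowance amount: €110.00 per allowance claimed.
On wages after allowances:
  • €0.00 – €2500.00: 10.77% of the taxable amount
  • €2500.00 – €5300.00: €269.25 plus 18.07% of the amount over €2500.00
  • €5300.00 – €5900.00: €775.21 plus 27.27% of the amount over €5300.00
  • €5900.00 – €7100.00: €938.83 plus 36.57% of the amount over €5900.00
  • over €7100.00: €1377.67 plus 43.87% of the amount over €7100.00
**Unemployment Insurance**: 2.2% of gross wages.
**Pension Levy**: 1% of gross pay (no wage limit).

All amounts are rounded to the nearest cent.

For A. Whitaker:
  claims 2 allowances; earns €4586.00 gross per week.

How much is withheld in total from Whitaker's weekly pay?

€753.19

Earnings Tax: taxable = €4586.00 − 2×€110.00 = €4366.00
  €269.25 + 18.07% × (€4366.00 − €2500.00) = €269.25 + 18.07% × €1866.00 = €606.44
Unemployment Insurance: 2.2% × €4586.00 = €100.89
Pension Levy: 1% × €4586.00 = €45.86
Total: €606.44 + €100.89 + €45.86 = €753.19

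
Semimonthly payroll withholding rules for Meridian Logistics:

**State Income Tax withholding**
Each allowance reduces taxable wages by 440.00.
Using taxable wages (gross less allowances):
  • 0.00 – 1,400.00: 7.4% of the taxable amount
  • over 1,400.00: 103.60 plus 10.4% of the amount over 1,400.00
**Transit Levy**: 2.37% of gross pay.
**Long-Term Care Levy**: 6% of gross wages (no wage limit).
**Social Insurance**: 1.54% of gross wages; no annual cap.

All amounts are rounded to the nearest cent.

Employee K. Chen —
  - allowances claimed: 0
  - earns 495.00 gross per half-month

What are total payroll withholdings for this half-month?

State Income Tax: taxable = 495.00
  7.4% × 495.00 = 36.63
Transit Levy: 2.37% × 495.00 = 11.73
Long-Term Care Levy: 6% × 495.00 = 29.70
Social Insurance: 1.54% × 495.00 = 7.62
Total: 36.63 + 11.73 + 29.70 + 7.62 = 85.68

85.68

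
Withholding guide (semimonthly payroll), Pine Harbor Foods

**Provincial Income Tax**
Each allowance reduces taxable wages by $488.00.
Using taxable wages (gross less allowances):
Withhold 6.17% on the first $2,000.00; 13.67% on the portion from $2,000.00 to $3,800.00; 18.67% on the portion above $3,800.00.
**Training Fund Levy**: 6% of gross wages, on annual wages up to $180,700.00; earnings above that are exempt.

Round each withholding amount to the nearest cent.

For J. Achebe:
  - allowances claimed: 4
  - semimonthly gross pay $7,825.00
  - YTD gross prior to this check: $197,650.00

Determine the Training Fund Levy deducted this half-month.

$0.00

Training Fund Levy: YTD $197,650.00 ≥ cap $180,700.00 → $0.00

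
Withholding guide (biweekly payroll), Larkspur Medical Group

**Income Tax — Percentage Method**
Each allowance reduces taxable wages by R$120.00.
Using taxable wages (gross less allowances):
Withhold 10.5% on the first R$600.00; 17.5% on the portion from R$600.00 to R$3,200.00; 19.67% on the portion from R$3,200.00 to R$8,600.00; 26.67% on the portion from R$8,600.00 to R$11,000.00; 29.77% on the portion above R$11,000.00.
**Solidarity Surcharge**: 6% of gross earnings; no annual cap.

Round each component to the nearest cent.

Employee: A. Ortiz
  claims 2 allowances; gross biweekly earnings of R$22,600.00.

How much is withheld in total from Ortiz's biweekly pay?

Income Tax: taxable = R$22,600.00 − 2×R$120.00 = R$22,360.00
  R$2,220.26 + 29.77% × (R$22,360.00 − R$11,000.00) = R$2,220.26 + 29.77% × R$11,360.00 = R$5,602.13
Solidarity Surcharge: 6% × R$22,600.00 = R$1,356.00
Total: R$5,602.13 + R$1,356.00 = R$6,958.13

R$6,958.13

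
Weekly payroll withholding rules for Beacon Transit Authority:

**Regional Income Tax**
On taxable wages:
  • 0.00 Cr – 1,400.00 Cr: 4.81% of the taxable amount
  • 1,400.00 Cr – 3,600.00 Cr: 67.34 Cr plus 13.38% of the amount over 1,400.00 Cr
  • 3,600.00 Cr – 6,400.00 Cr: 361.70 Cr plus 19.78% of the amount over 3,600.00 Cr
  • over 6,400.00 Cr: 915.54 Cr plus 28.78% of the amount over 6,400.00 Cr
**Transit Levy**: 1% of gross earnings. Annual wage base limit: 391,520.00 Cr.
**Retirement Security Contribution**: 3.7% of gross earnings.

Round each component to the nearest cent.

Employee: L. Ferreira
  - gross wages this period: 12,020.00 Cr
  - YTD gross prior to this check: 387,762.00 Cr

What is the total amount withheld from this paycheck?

Regional Income Tax: taxable = 12,020.00 Cr
  915.54 Cr + 28.78% × (12,020.00 Cr − 6,400.00 Cr) = 915.54 Cr + 28.78% × 5,620.00 Cr = 2,532.98 Cr
Transit Levy: cap 391,520.00 Cr − YTD 387,762.00 Cr = 3,758.00 Cr subject; 1% × 3,758.00 Cr = 37.58 Cr
Retirement Security Contribution: 3.7% × 12,020.00 Cr = 444.74 Cr
Total: 2,532.98 Cr + 37.58 Cr + 444.74 Cr = 3,015.30 Cr

3,015.30 Cr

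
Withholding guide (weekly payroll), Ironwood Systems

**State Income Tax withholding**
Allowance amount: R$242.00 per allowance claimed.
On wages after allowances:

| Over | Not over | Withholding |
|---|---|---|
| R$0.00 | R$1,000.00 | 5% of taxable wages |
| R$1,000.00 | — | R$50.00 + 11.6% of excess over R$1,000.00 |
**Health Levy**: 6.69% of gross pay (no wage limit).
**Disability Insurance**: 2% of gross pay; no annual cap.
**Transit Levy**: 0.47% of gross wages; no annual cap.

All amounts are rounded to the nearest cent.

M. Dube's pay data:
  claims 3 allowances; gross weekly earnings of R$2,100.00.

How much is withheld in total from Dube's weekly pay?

State Income Tax: taxable = R$2,100.00 − 3×R$242.00 = R$1,374.00
  R$50.00 + 11.6% × (R$1,374.00 − R$1,000.00) = R$50.00 + 11.6% × R$374.00 = R$93.38
Health Levy: 6.69% × R$2,100.00 = R$140.49
Disability Insurance: 2% × R$2,100.00 = R$42.00
Transit Levy: 0.47% × R$2,100.00 = R$9.87
Total: R$93.38 + R$140.49 + R$42.00 + R$9.87 = R$285.74

R$285.74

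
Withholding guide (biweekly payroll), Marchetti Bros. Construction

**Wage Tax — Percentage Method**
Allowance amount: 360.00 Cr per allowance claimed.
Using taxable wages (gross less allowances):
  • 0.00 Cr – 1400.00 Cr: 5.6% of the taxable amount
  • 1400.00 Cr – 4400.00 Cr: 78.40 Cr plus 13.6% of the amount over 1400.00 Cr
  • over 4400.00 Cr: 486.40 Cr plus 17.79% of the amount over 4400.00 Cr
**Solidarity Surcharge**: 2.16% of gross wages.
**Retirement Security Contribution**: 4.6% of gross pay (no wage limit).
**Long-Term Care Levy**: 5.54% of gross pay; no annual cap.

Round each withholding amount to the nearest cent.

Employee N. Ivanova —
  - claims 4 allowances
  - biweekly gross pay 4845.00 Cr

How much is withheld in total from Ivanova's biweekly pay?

947.01 Cr

Wage Tax: taxable = 4845.00 Cr − 4×360.00 Cr = 3405.00 Cr
  78.40 Cr + 13.6% × (3405.00 Cr − 1400.00 Cr) = 78.40 Cr + 13.6% × 2005.00 Cr = 351.08 Cr
Solidarity Surcharge: 2.16% × 4845.00 Cr = 104.65 Cr
Retirement Security Contribution: 4.6% × 4845.00 Cr = 222.87 Cr
Long-Term Care Levy: 5.54% × 4845.00 Cr = 268.41 Cr
Total: 351.08 Cr + 104.65 Cr + 222.87 Cr + 268.41 Cr = 947.01 Cr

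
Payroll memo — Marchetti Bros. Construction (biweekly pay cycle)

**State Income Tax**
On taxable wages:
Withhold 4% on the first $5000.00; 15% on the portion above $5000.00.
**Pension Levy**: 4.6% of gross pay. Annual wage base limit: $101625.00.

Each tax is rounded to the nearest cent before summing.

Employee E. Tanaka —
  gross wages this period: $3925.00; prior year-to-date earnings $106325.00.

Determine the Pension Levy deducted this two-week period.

$0.00

Pension Levy: YTD $106325.00 ≥ cap $101625.00 → $0.00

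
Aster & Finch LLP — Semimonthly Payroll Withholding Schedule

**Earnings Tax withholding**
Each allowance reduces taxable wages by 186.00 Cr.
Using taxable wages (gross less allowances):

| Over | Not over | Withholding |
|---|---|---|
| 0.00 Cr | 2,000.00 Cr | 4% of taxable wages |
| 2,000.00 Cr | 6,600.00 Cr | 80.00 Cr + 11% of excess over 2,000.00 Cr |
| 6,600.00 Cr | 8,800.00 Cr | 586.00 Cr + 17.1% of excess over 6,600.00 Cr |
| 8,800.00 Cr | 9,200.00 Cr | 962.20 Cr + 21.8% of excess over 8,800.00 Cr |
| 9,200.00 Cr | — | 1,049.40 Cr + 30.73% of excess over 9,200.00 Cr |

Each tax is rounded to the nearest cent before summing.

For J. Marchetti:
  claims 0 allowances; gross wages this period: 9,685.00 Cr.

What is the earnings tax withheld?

Earnings Tax: taxable = 9,685.00 Cr
  1,049.40 Cr + 30.73% × (9,685.00 Cr − 9,200.00 Cr) = 1,049.40 Cr + 30.73% × 485.00 Cr = 1,198.44 Cr

1,198.44 Cr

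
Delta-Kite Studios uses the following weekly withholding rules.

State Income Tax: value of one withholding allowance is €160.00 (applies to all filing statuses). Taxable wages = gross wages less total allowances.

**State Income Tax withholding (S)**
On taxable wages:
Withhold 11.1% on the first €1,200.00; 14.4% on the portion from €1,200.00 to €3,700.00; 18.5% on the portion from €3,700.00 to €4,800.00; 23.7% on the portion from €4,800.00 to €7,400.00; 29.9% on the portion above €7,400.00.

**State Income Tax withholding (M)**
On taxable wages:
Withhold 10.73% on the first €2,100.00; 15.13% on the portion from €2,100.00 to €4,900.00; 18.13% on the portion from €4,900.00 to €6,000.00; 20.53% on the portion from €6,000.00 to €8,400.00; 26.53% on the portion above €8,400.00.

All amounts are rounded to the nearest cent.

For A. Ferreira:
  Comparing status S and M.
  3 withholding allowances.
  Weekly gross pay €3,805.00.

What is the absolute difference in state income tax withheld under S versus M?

€28.53

State Income Tax (S): taxable = €3,805.00 − 3×€160.00 = €3,325.00
  €133.20 + 14.4% × (€3,325.00 − €1,200.00) = €133.20 + 14.4% × €2,125.00 = €439.20
State Income Tax (M): taxable = €3,805.00 − 3×€160.00 = €3,325.00
  €225.33 + 15.13% × (€3,325.00 − €2,100.00) = €225.33 + 15.13% × €1,225.00 = €410.67
Difference: |€439.20 − €410.67| = €28.53 (higher under S)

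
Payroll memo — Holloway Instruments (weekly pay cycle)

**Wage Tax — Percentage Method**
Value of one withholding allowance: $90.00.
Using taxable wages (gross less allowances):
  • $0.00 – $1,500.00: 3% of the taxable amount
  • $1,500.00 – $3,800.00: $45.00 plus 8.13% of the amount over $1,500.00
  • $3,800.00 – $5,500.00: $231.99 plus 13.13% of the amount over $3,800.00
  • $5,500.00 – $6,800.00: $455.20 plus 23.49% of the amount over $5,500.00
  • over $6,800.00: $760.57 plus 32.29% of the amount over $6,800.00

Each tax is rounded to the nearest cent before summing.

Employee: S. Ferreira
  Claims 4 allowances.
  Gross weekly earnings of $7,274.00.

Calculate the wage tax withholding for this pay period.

Wage Tax: taxable = $7,274.00 − 4×$90.00 = $6,914.00
  $760.57 + 32.29% × ($6,914.00 − $6,800.00) = $760.57 + 32.29% × $114.00 = $797.38

$797.38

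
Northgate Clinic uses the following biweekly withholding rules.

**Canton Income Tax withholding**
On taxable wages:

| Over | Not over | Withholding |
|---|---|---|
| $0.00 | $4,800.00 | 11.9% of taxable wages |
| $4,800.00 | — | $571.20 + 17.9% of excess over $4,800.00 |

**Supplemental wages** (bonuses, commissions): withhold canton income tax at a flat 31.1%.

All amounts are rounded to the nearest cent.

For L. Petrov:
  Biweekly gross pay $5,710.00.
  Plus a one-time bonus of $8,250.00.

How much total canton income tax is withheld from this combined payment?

$3,299.84

Canton Income Tax: taxable = $5,710.00
  $571.20 + 17.9% × ($5,710.00 − $4,800.00) = $571.20 + 17.9% × $910.00 = $734.09
Supplemental (31.1% flat on bonus): 31.1% × $8,250.00 = $2,565.75
Total canton income tax: $734.09 + $2,565.75 = $3,299.84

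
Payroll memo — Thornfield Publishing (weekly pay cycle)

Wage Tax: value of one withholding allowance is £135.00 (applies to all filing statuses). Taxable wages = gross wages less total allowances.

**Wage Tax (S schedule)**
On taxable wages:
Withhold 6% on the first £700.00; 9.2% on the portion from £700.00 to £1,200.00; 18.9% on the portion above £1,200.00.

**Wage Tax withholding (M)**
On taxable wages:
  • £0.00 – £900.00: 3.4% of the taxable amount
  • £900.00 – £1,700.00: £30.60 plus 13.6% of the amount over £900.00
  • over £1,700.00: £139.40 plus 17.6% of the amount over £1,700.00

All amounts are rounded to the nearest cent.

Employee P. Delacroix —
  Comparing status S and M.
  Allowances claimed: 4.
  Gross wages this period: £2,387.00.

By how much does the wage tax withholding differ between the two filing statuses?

£45.01

Wage Tax (S): taxable = £2,387.00 − 4×£135.00 = £1,847.00
  £88.00 + 18.9% × (£1,847.00 − £1,200.00) = £88.00 + 18.9% × £647.00 = £210.28
Wage Tax (M): taxable = £2,387.00 − 4×£135.00 = £1,847.00
  £139.40 + 17.6% × (£1,847.00 − £1,700.00) = £139.40 + 17.6% × £147.00 = £165.27
Difference: |£210.28 − £165.27| = £45.01 (higher under S)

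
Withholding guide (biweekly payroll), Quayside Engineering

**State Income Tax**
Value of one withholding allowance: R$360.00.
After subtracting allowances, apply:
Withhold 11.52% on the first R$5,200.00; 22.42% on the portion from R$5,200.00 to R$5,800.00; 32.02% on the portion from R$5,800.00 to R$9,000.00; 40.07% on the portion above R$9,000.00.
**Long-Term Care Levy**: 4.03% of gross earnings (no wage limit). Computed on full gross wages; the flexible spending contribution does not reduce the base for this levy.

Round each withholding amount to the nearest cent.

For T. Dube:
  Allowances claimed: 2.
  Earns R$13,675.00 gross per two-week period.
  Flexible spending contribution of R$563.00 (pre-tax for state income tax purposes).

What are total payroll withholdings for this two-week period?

State Income Tax: taxable = R$13,675.00 − R$563.00 − 2×R$360.00 = R$12,392.00
  R$1,758.20 + 40.07% × (R$12,392.00 − R$9,000.00) = R$1,758.20 + 40.07% × R$3,392.00 = R$3,117.37
Long-Term Care Levy: 4.03% × R$13,675.00 = R$551.10
Total: R$3,117.37 + R$551.10 = R$3,668.47

R$3,668.47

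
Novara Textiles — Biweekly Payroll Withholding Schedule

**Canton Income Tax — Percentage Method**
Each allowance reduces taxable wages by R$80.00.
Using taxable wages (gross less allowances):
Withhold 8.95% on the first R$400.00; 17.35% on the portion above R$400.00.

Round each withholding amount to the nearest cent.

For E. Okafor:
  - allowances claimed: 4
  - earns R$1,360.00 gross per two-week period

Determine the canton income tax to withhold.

R$146.84

Canton Income Tax: taxable = R$1,360.00 − 4×R$80.00 = R$1,040.00
  R$35.80 + 17.35% × (R$1,040.00 − R$400.00) = R$35.80 + 17.35% × R$640.00 = R$146.84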